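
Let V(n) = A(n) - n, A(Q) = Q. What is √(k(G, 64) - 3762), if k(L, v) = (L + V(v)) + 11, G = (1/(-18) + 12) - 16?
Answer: I*√135182/6 ≈ 61.279*I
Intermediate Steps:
V(n) = 0 (V(n) = n - n = 0)
G = -73/18 (G = (-1/18 + 12) - 16 = 215/18 - 16 = -73/18 ≈ -4.0556)
k(L, v) = 11 + L (k(L, v) = (L + 0) + 11 = L + 11 = 11 + L)
√(k(G, 64) - 3762) = √((11 - 73/18) - 3762) = √(125/18 - 3762) = √(-67591/18) = I*√135182/6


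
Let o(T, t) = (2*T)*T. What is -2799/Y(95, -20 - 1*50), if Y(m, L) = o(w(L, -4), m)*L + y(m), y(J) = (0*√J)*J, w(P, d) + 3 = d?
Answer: 2799/6860 ≈ 0.40802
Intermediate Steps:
w(P, d) = -3 + d
o(T, t) = 2*T²
y(J) = 0 (y(J) = 0*J = 0)
Y(m, L) = 98*L (Y(m, L) = (2*(-3 - 4)²)*L + 0 = (2*(-7)²)*L + 0 = (2*49)*L + 0 = 98*L + 0 = 98*L)
-2799/Y(95, -20 - 1*50) = -2799*1/(98*(-20 - 1*50)) = -2799*1/(98*(-20 - 50)) = -2799/(98*(-70)) = -2799/(-6860) = -2799*(-1/6860) = 2799/6860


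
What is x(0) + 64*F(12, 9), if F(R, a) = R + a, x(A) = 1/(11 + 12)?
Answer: 30913/23 ≈ 1344.0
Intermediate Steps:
x(A) = 1/23
x(0) + 64*F(12, 9) = 1/23 + 64*(12 + 9) = 1/23 + 64*21 = 1/23 + 1344 = 30913/23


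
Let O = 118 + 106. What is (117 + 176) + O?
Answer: 517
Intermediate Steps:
O = 224
(117 + 176) + O = (117 + 176) + 224 = 293 + 224 = 517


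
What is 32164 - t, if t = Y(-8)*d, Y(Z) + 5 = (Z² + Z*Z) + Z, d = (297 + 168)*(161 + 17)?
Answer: -9486386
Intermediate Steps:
d = 82770 (d = 465*178 = 82770)
Y(Z) = -5 + Z + 2*Z² (Y(Z) = -5 + ((Z² + Z*Z) + Z) = -5 + ((Z² + Z²) + Z) = -5 + (2*Z² + Z) = -5 + (Z + 2*Z²) = -5 + Z + 2*Z²)
t = 9518550 (t = (-5 - 8 + 2*(-8)²)*82770 = (-5 - 8 + 2*64)*82770 = (-5 - 8 + 128)*82770 = 115*82770 = 9518550)
32164 - t = 32164 - 1*9518550 = 32164 - 9518550 = -9486386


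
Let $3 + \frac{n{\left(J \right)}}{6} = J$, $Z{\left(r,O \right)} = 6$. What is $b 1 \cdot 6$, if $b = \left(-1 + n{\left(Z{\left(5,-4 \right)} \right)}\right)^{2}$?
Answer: $1734$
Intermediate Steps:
$n{\left(J \right)} = -18 + 6 J$
$b = 289$ ($b = \left(-1 + \left(-18 + 6 \cdot 6\right)\right)^{2} = \left(-1 + \left(-18 + 36\right)\right)^{2} = \left(-1 + 18\right)^{2} = 17^{2} = 289$)
$b 1 \cdot 6 = 289 \cdot 1 \cdot 6 = 289 \cdot 6 = 1734$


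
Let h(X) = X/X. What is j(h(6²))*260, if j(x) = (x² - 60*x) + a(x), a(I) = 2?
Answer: -14820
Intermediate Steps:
h(X) = 1
j(x) = 2 + x² - 60*x (j(x) = (x² - 60*x) + 2 = 2 + x² - 60*x)
j(h(6²))*260 = (2 + 1² - 60*1)*260 = (2 + 1 - 60)*260 = -57*260 = -14820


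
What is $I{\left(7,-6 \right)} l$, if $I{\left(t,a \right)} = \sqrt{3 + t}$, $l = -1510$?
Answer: $- 1510 \sqrt{10} \approx -4775.0$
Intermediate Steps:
$I{\left(7,-6 \right)} l = \sqrt{3 + 7} \left(-1510\right) = \sqrt{10} \left(-1510\right) = - 1510 \sqrt{10}$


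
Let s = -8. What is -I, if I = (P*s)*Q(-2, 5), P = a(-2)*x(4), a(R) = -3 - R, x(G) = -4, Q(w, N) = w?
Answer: -64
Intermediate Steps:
P = 4 (P = (-3 - 1*(-2))*(-4) = (-3 + 2)*(-4) = -1*(-4) = 4)
I = 64 (I = (4*(-8))*(-2) = -32*(-2) = 64)
-I = -1*64 = -64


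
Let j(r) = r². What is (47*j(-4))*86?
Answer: 64672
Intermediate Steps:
(47*j(-4))*86 = (47*(-4)²)*86 = (47*16)*86 = 752*86 = 64672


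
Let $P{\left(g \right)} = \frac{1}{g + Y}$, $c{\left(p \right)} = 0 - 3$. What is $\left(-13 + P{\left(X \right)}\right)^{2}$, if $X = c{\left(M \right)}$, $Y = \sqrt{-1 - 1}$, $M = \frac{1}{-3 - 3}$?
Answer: $\frac{2 \left(520 \sqrt{2} + 631 i\right)}{6 \sqrt{2} + 7 i} \approx 176.15 + 3.4128 i$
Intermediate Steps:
$M = - \frac{1}{6}$ ($M = \frac{1}{-6} = - \frac{1}{6} \approx -0.16667$)
$Y = i \sqrt{2}$ ($Y = \sqrt{-2} = i \sqrt{2} \approx 1.4142 i$)
$c{\left(p \right)} = -3$ ($c{\left(p \right)} = 0 - 3 = -3$)
$X = -3$
$P{\left(g \right)} = \frac{1}{g + i \sqrt{2}}$
$\left(-13 + P{\left(X \right)}\right)^{2} = \left(-13 + \frac{1}{-3 + i \sqrt{2}}\right)^{2}$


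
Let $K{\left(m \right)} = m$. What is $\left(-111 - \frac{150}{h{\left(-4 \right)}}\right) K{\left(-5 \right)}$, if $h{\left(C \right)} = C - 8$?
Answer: $\frac{985}{2} \approx 492.5$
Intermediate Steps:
$h{\left(C \right)} = -8 + C$
$\left(-111 - \frac{150}{h{\left(-4 \right)}}\right) K{\left(-5 \right)} = \left(-111 - \frac{150}{-8 - 4}\right) \left(-5\right) = \left(-111 - \frac{150}{-12}\right) \left(-5\right) = \left(-111 - - \frac{25}{2}\right) \left(-5\right) = \left(-111 + \frac{25}{2}\right) \left(-5\right) = \left(- \frac{197}{2}\right) \left(-5\right) = \frac{985}{2}$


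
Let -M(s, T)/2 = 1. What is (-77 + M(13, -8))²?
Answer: 6241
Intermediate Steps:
M(s, T) = -2 (M(s, T) = -2*1 = -2)
(-77 + M(13, -8))² = (-77 - 2)² = (-79)² = 6241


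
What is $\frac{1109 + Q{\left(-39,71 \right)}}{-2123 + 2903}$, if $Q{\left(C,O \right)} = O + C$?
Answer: $\frac{1141}{780} \approx 1.4628$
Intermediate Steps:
$Q{\left(C,O \right)} = C + O$
$\frac{1109 + Q{\left(-39,71 \right)}}{-2123 + 2903} = \frac{1109 + \left(-39 + 71\right)}{-2123 + 2903} = \frac{1109 + 32}{780} = 1141 \cdot \frac{1}{780} = \frac{1141}{780}$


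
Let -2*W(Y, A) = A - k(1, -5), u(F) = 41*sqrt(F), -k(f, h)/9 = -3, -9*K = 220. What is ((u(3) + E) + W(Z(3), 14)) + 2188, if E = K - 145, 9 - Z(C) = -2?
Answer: 36451/18 + 41*sqrt(3) ≈ 2096.1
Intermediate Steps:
K = -220/9 (K = -1/9*220 = -220/9 ≈ -24.444)
Z(C) = 11 (Z(C) = 9 - 1*(-2) = 9 + 2 = 11)
k(f, h) = 27 (k(f, h) = -9*(-3) = 27)
E = -1525/9 (E = -220/9 - 145 = -1525/9 ≈ -169.44)
W(Y, A) = 27/2 - A/2 (W(Y, A) = -(A - 1*27)/2 = -(A - 27)/2 = -(-27 + A)/2 = 27/2 - A/2)
((u(3) + E) + W(Z(3), 14)) + 2188 = ((41*sqrt(3) - 1525/9) + (27/2 - 1/2*14)) + 2188 = ((-1525/9 + 41*sqrt(3)) + (27/2 - 7)) + 2188 = ((-1525/9 + 41*sqrt(3)) + 13/2) + 2188 = (-2933/18 + 41*sqrt(3)) + 2188 = 36451/18 + 41*sqrt(3)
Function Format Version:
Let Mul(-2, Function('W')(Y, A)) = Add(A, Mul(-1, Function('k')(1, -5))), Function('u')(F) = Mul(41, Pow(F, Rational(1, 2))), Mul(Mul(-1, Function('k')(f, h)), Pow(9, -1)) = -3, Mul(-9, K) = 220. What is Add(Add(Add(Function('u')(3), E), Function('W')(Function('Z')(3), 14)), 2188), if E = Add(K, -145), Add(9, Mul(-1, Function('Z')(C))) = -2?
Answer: Add(Rational(36451, 18), Mul(41, Pow(3, Rational(1, 2)))) ≈ 2096.1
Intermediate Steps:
K = Rational(-220, 9) (K = Mul(Rational(-1, 9), 220) = Rational(-220, 9) ≈ -24.444)
Function('Z')(C) = 11 (Function('Z')(C) = Add(9, Mul(-1, -2)) = Add(9, 2) = 11)
Function('k')(f, h) = 27 (Function('k')(f, h) = Mul(-9, -3) = 27)
E = Rational(-1525, 9) (E = Add(Rational(-220, 9), -145) = Rational(-1525, 9) ≈ -169.44)
Function('W')(Y, A) = Add(Rational(27, 2), Mul(Rational(-1, 2), A)) (Function('W')(Y, A) = Mul(Rational(-1, 2), Add(A, Mul(-1, 27))) = Mul(Rational(-1, 2), Add(A, -27)) = Mul(Rational(-1, 2), Add(-27, A)) = Add(Rational(27, 2), Mul(Rational(-1, 2), A)))
Add(Add(Add(Function('u')(3), E), Function('W')(Function('Z')(3), 14)), 2188) = Add(Add(Add(Mul(41, Pow(3, Rational(1, 2))), Rational(-1525, 9)), Add(Rational(27, 2), Mul(Rational(-1, 2), 14))), 2188) = Add(Add(Add(Rational(-1525, 9), Mul(41, Pow(3, Rational(1, 2)))), Add(Rational(27, 2), -7)), 2188) = Add(Add(Add(Rational(-1525, 9), Mul(41, Pow(3, Rational(1, 2)))), Rational(13, 2)), 2188) = Add(Add(Rational(-2933, 18), Mul(41, Pow(3, Rational(1, 2)))), 2188) = Add(Rational(36451, 18), Mul(41, Pow(3, Rational(1, 2))))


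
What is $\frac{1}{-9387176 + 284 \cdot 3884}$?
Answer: $- \frac{1}{8284120} \approx -1.2071 \cdot 10^{-7}$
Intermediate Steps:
$\frac{1}{-9387176 + 284 \cdot 3884} = \frac{1}{-9387176 + 1103056} = \frac{1}{-8284120} = - \frac{1}{8284120}$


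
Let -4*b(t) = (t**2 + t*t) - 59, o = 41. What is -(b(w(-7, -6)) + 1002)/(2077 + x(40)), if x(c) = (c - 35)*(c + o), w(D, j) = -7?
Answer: -3969/9928 ≈ -0.39978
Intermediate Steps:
b(t) = 59/4 - t**2/2 (b(t) = -((t**2 + t*t) - 59)/4 = -((t**2 + t**2) - 59)/4 = -(2*t**2 - 59)/4 = -(-59 + 2*t**2)/4 = 59/4 - t**2/2)
x(c) = (-35 + c)*(41 + c) (x(c) = (c - 35)*(c + 41) = (-35 + c)*(41 + c))
-(b(w(-7, -6)) + 1002)/(2077 + x(40)) = -((59/4 - 1/2*(-7)**2) + 1002)/(2077 + (-1435 + 40**2 + 6*40)) = -((59/4 - 1/2*49) + 1002)/(2077 + (-1435 + 1600 + 240)) = -((59/4 - 49/2) + 1002)/(2077 + 405) = -(-39/4 + 1002)/2482 = -3969/(4*2482) = -1*3969/9928 = -3969/9928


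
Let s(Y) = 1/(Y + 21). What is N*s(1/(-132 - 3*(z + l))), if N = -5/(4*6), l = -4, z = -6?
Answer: -85/8564 ≈ -0.0099253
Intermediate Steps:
s(Y) = 1/(21 + Y)
N = -5/24 ≈ -0.20833
N*s(1/(-132 - 3*(z + l))) = -5/(24*(21 + 1/(-132 - 3*(-6 - 4)))) = -5/(24*(21 + 1/(-132 - 3*(-10)))) = -5/(24*(21 + 1/(-132 + 30))) = -5/(24*(21 + 1/(-102))) = -5/(24*(21 - 1/102)) = -5/(24*2141/102) = -5/24*102/2141 = -85/8564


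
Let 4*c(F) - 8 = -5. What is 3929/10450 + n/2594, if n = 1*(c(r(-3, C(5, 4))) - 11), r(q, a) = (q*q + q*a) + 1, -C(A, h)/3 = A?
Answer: 20169427/54214600 ≈ 0.37203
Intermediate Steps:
C(A, h) = -3*A
r(q, a) = 1 + q² + a*q (r(q, a) = (q² + a*q) + 1 = 1 + q² + a*q)
c(F) = ¾ (c(F) = 2 + (¼)*(-5) = 2 - 5/4 = ¾)
n = -41/4 (n = 1*(¾ - 11) = 1*(-41/4) = -41/4 ≈ -10.250)
3929/10450 + n/2594 = 3929/10450 - 41/4/2594 = 3929*(1/10450) - 41/4*1/2594 = 3929/10450 - 41/10376 = 20169427/54214600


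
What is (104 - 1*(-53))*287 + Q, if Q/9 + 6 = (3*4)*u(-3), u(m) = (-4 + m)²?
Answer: 50297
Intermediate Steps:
Q = 5238 (Q = -54 + 9*((3*4)*(-4 - 3)²) = -54 + 9*(12*(-7)²) = -54 + 9*(12*49) = -54 + 9*588 = -54 + 5292 = 5238)
(104 - 1*(-53))*287 + Q = (104 - 1*(-53))*287 + 5238 = (104 + 53)*287 + 5238 = 157*287 + 5238 = 45059 + 5238 = 50297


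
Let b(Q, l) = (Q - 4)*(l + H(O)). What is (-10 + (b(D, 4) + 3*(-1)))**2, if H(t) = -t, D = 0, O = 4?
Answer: 169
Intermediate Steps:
b(Q, l) = (-4 + Q)*(-4 + l) (b(Q, l) = (Q - 4)*(l - 1*4) = (-4 + Q)*(l - 4) = (-4 + Q)*(-4 + l))
(-10 + (b(D, 4) + 3*(-1)))**2 = (-10 + ((16 - 4*0 - 4*4 + 0*4) + 3*(-1)))**2 = (-10 + ((16 + 0 - 16 + 0) - 3))**2 = (-10 + (0 - 3))**2 = (-10 - 3)**2 = (-13)**2 = 169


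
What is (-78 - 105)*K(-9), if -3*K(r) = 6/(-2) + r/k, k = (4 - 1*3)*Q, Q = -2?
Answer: 183/2 ≈ 91.500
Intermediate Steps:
k = -2 (k = (4 - 1*3)*(-2) = (4 - 3)*(-2) = 1*(-2) = -2)
K(r) = 1 + r/6 (K(r) = -(6/(-2) + r/(-2))/3 = -(6*(-1/2) + r*(-1/2))/3 = -(-3 - r/2)/3 = 1 + r/6)
(-78 - 105)*K(-9) = (-78 - 105)*(1 + (1/6)*(-9)) = -183*(1 - 3/2) = -183*(-1/2) = 183/2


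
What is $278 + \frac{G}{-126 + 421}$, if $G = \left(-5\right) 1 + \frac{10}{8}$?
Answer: $\frac{65605}{236} \approx 277.99$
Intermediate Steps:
$G = - \frac{15}{4}$ ($G = -5 + 10 \cdot \frac{1}{8} = -5 + \frac{5}{4} = - \frac{15}{4} \approx -3.75$)
$278 + \frac{G}{-126 + 421} = 278 - \frac{15}{4 \left(-126 + 421\right)} = 278 - \frac{15}{4 \cdot 295} = 278 - \frac{3}{236} = \frac{65605}{236}$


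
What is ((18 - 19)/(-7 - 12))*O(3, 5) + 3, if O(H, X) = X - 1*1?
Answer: 61/19 ≈ 3.2105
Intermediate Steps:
O(H, X) = -1 + X (O(H, X) = X - 1 = -1 + X)
((18 - 19)/(-7 - 12))*O(3, 5) + 3 = ((18 - 19)/(-7 - 12))*(-1 + 5) + 3 = -1/(-19)*4 + 3 = -1*(-1/19)*4 + 3 = (1/19)*4 + 3 = 4/19 + 3 = 61/19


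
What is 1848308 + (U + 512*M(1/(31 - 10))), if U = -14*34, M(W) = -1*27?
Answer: 1834008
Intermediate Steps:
M(W) = -27
U = -476
1848308 + (U + 512*M(1/(31 - 10))) = 1848308 + (-476 + 512*(-27)) = 1848308 + (-476 - 13824) = 1848308 - 14300 = 1834008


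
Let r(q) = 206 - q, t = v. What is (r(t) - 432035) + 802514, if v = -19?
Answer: 370704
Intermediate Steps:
t = -19
(r(t) - 432035) + 802514 = ((206 - 1*(-19)) - 432035) + 802514 = ((206 + 19) - 432035) + 802514 = (225 - 432035) + 802514 = -431810 + 802514 = 370704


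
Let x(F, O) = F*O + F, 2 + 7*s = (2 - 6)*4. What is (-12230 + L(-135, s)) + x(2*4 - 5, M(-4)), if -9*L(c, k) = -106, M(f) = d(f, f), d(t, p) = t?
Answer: -110045/9 ≈ -12227.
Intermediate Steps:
s = -18/7 (s = -2/7 + ((2 - 6)*4)/7 = -2/7 + (-4*4)/7 = -2/7 + (1/7)*(-16) = -2/7 - 16/7 = -18/7 ≈ -2.5714)
M(f) = f
L(c, k) = 106/9 (L(c, k) = -1/9*(-106) = 106/9)
x(F, O) = F + F*O
(-12230 + L(-135, s)) + x(2*4 - 5, M(-4)) = (-12230 + 106/9) + (2*4 - 5)*(1 - 4) = -109964/9 + (8 - 5)*(-3) = -109964/9 + 3*(-3) = -109964/9 - 9 = -110045/9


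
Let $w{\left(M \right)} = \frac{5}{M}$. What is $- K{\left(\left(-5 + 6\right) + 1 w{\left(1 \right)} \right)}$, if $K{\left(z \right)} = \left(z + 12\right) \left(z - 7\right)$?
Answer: $18$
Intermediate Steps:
$K{\left(z \right)} = \left(-7 + z\right) \left(12 + z\right)$ ($K{\left(z \right)} = \left(12 + z\right) \left(-7 + z\right) = \left(-7 + z\right) \left(12 + z\right)$)
$- K{\left(\left(-5 + 6\right) + 1 w{\left(1 \right)} \right)} = - (-84 + \left(\left(-5 + 6\right) + 1 \cdot \frac{5}{1}\right)^{2} + 5 \left(\left(-5 + 6\right) + 1 \cdot \frac{5}{1}\right)) = - (-84 + \left(1 + 1 \cdot 5 \cdot 1\right)^{2} + 5 \left(1 + 1 \cdot 5 \cdot 1\right)) = - (-84 + \left(1 + 1 \cdot 5\right)^{2} + 5 \left(1 + 1 \cdot 5\right)) = - (-84 + \left(1 + 5\right)^{2} + 5 \left(1 + 5\right)) = - (-84 + 6^{2} + 5 \cdot 6) = - (-84 + 36 + 30) = \left(-1\right) \left(-18\right) = 18$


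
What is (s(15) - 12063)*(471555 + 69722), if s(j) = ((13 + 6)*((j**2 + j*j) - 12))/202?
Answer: -657219615954/101 ≈ -6.5071e+9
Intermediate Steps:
s(j) = -114/101 + 19*j**2/101 (s(j) = (19*((j**2 + j**2) - 12))*(1/202) = (19*(2*j**2 - 12))*(1/202) = (19*(-12 + 2*j**2))*(1/202) = (-228 + 38*j**2)*(1/202) = -114/101 + 19*j**2/101)
(s(15) - 12063)*(471555 + 69722) = ((-114/101 + (19/101)*15**2) - 12063)*(471555 + 69722) = ((-114/101 + (19/101)*225) - 12063)*541277 = ((-114/101 + 4275/101) - 12063)*541277 = (4161/101 - 12063)*541277 = -1214202/101*541277 = -657219615954/101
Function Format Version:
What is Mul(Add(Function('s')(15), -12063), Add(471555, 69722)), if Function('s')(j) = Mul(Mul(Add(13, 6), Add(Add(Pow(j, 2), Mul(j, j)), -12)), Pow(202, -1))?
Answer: Rational(-657219615954, 101) ≈ -6.5071e+9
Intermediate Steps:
Function('s')(j) = Add(Rational(-114, 101), Mul(Rational(19, 101), Pow(j, 2))) (Function('s')(j) = Mul(Mul(19, Add(Add(Pow(j, 2), Pow(j, 2)), -12)), Rational(1, 202)) = Mul(Mul(19, Add(Mul(2, Pow(j, 2)), -12)), Rational(1, 202)) = Mul(Mul(19, Add(-12, Mul(2, Pow(j, 2)))), Rational(1, 202)) = Mul(Add(-228, Mul(38, Pow(j, 2))), Rational(1, 202)) = Add(Rational(-114, 101), Mul(Rational(19, 101), Pow(j, 2))))
Mul(Add(Function('s')(15), -12063), Add(471555, 69722)) = Mul(Add(Add(Rational(-114, 101), Mul(Rational(19, 101), Pow(15, 2))), -12063), Add(471555, 69722)) = Mul(Add(Add(Rational(-114, 101), Mul(Rational(19, 101), 225)), -12063), 541277) = Mul(Add(Add(Rational(-114, 101), Rational(4275, 101)), -12063), 541277) = Mul(Add(Rational(4161, 101), -12063), 541277) = Mul(Rational(-1214202, 101), 541277) = Rational(-657219615954, 101)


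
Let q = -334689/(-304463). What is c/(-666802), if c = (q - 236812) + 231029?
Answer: 880187420/101508268663 ≈ 0.0086711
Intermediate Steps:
q = 334689/304463 (q = -334689*(-1/304463) = 334689/304463 ≈ 1.0993)
c = -1760374840/304463 (c = (334689/304463 - 236812) + 231029 = -72100157267/304463 + 231029 = -1760374840/304463 ≈ -5781.9)
c/(-666802) = -1760374840/304463/(-666802) = -1760374840/304463*(-1/666802) = 880187420/101508268663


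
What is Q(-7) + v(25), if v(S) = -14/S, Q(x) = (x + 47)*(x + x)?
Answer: -14014/25 ≈ -560.56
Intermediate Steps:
Q(x) = 2*x*(47 + x) (Q(x) = (47 + x)*(2*x) = 2*x*(47 + x))
Q(-7) + v(25) = 2*(-7)*(47 - 7) - 14/25 = 2*(-7)*40 - 14*1/25 = -560 - 14/25 = -14014/25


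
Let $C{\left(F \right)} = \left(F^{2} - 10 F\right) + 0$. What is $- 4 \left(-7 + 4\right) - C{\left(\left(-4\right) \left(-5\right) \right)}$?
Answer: $-188$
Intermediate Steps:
$C{\left(F \right)} = F^{2} - 10 F$
$- 4 \left(-7 + 4\right) - C{\left(\left(-4\right) \left(-5\right) \right)} = - 4 \left(-7 + 4\right) - \left(-4\right) \left(-5\right) \left(-10 - -20\right) = \left(-4\right) \left(-3\right) - 20 \left(-10 + 20\right) = 12 - 20 \cdot 10 = 12 - 200 = -188$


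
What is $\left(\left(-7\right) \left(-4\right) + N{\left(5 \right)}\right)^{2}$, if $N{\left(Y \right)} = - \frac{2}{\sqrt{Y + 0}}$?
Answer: $\frac{3924}{5} - \frac{112 \sqrt{5}}{5} \approx 734.71$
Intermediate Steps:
$N{\left(Y \right)} = - \frac{2}{\sqrt{Y}}$
$\left(\left(-7\right) \left(-4\right) + N{\left(5 \right)}\right)^{2} = \left(\left(-7\right) \left(-4\right) - \frac{2}{\sqrt{5}}\right)^{2} = \left(28 - 2 \frac{\sqrt{5}}{5}\right)^{2} = \left(28 - \frac{2 \sqrt{5}}{5}\right)^{2}$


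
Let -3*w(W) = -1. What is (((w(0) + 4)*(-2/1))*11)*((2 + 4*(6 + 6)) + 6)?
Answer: -16016/3 ≈ -5338.7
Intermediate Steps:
w(W) = 1/3 (w(W) = -1/3*(-1) = 1/3)
(((w(0) + 4)*(-2/1))*11)*((2 + 4*(6 + 6)) + 6) = (((1/3 + 4)*(-2/1))*11)*((2 + 4*(6 + 6)) + 6) = ((13*(-2*1)/3)*11)*((2 + 4*12) + 6) = (((13/3)*(-2))*11)*((2 + 48) + 6) = (-26/3*11)*(50 + 6) = -286/3*56 = -16016/3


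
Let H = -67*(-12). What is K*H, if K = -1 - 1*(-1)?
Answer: 0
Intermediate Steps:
K = 0 (K = -1 + 1 = 0)
H = 804
K*H = 0*804 = 0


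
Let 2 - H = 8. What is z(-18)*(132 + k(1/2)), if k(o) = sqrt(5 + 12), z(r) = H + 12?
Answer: 792 + 6*sqrt(17) ≈ 816.74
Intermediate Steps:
H = -6 (H = 2 - 1*8 = 2 - 8 = -6)
z(r) = 6 (z(r) = -6 + 12 = 6)
k(o) = sqrt(17)
z(-18)*(132 + k(1/2)) = 6*(132 + sqrt(17)) = 792 + 6*sqrt(17)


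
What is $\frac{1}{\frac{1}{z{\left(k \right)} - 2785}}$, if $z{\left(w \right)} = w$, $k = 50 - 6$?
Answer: $-2741$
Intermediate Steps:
$k = 44$
$\frac{1}{\frac{1}{z{\left(k \right)} - 2785}} = \frac{1}{\frac{1}{44 - 2785}} = \frac{1}{\frac{1}{-2741}} = \frac{1}{- \frac{1}{2741}} = -2741$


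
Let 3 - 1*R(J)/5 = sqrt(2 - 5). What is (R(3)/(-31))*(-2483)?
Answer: 37245/31 - 12415*I*sqrt(3)/31 ≈ 1201.5 - 693.66*I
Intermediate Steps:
R(J) = 15 - 5*I*sqrt(3) (R(J) = 15 - 5*sqrt(2 - 5) = 15 - 5*I*sqrt(3))
(R(3)/(-31))*(-2483) = ((15 - 5*I*sqrt(3))/(-31))*(-2483) = ((15 - 5*I*sqrt(3))*(-1/31))*(-2483) = (-15/31 + 5*I*sqrt(3)/31)*(-2483) = 37245/31 - 12415*I*sqrt(3)/31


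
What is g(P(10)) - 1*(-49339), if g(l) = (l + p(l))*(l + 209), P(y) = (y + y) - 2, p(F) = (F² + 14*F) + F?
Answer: 188263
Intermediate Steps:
p(F) = F² + 15*F
P(y) = -2 + 2*y (P(y) = 2*y - 2 = -2 + 2*y)
g(l) = (209 + l)*(l + l*(15 + l)) (g(l) = (l + l*(15 + l))*(l + 209) = (l + l*(15 + l))*(209 + l) = (209 + l)*(l + l*(15 + l)))
g(P(10)) - 1*(-49339) = (-2 + 2*10)*(3344 + (-2 + 2*10)² + 225*(-2 + 2*10)) - 1*(-49339) = (-2 + 20)*(3344 + (-2 + 20)² + 225*(-2 + 20)) + 49339 = 18*(3344 + 18² + 225*18) + 49339 = 18*(3344 + 324 + 4050) + 49339 = 18*7718 + 49339 = 138924 + 49339 = 188263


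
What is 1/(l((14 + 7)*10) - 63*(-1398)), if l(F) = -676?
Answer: 1/87398 ≈ 1.1442e-5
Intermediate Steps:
1/(l((14 + 7)*10) - 63*(-1398)) = 1/(-676 - 63*(-1398)) = 1/(-676 + 88074) = 1/87398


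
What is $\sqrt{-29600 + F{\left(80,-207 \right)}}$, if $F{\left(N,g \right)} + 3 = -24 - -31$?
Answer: $14 i \sqrt{151} \approx 172.03 i$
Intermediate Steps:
$F{\left(N,g \right)} = 4$ ($F{\left(N,g \right)} = -3 - -7 = -3 + \left(-24 + 31\right) = -3 + 7 = 4$)
$\sqrt{-29600 + F{\left(80,-207 \right)}} = \sqrt{-29600 + 4} = \sqrt{-29596} = 14 i \sqrt{151}$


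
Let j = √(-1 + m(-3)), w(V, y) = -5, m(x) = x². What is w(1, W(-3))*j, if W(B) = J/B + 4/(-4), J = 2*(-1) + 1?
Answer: -10*√2 ≈ -14.142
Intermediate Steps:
J = -1 (J = -2 + 1 = -1)
W(B) = -1 - 1/B (W(B) = -1/B + 4/(-4) = -1/B + 4*(-¼) = -1/B - 1 = -1 - 1/B)
j = 2*√2 (j = √(-1 + (-3)²) = √(-1 + 9) = √8 = 2*√2 ≈ 2.8284)
w(1, W(-3))*j = -10*√2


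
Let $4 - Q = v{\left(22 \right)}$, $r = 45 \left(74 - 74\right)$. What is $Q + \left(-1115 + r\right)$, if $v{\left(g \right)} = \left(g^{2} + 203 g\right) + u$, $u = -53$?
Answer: $-6008$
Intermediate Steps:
$r = 0$ ($r = 45 \cdot 0 = 0$)
$v{\left(g \right)} = -53 + g^{2} + 203 g$ ($v{\left(g \right)} = \left(g^{2} + 203 g\right) - 53 = -53 + g^{2} + 203 g$)
$Q = -4893$ ($Q = 4 - \left(-53 + 22^{2} + 203 \cdot 22\right) = 4 - \left(-53 + 484 + 4466\right) = 4 - 4897 = -4893$)
$Q + \left(-1115 + r\right) = -4893 + \left(-1115 + 0\right) = -4893 - 1115 = -6008$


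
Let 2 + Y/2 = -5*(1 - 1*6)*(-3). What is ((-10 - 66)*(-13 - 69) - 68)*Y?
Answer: -949256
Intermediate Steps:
Y = -154 (Y = -4 + 2*(-5*(1 - 1*6)*(-3)) = -4 + 2*(-5*(1 - 6)*(-3)) = -4 + 2*(-5*(-5)*(-3)) = -4 + 2*(25*(-3)) = -4 + 2*(-75) = -4 - 150 = -154)
((-10 - 66)*(-13 - 69) - 68)*Y = ((-10 - 66)*(-13 - 69) - 68)*(-154) = (-76*(-82) - 68)*(-154) = (6232 - 68)*(-154) = 6164*(-154) = -949256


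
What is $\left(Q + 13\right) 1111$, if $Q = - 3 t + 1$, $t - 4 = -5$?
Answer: $18887$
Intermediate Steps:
$t = -1$ ($t = 4 - 5 = -1$)
$Q = 4$ ($Q = \left(-3\right) \left(-1\right) + 1 = 3 + 1 = 4$)
$\left(Q + 13\right) 1111 = \left(4 + 13\right) 1111 = 17 \cdot 1111 = 18887$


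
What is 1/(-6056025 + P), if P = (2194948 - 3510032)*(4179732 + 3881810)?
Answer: -1/10601610955553 ≈ -9.4325e-14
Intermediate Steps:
P = -10601604899528 (P = -1315084*8061542 = -10601604899528)
1/(-6056025 + P) = 1/(-6056025 - 10601604899528) = 1/(-10601610955553) = -1/10601610955553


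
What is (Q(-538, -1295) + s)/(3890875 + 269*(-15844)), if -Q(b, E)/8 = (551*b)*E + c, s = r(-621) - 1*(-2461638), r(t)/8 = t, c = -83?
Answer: 3068640346/371161 ≈ 8267.7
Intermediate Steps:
r(t) = 8*t
s = 2456670 (s = 8*(-621) - 1*(-2461638) = -4968 + 2461638 = 2456670)
Q(b, E) = 664 - 4408*E*b (Q(b, E) = -8*((551*b)*E - 83) = -8*(551*E*b - 83) = -8*(-83 + 551*E*b) = 664 - 4408*E*b)
(Q(-538, -1295) + s)/(3890875 + 269*(-15844)) = ((664 - 4408*(-1295)*(-538)) + 2456670)/(3890875 + 269*(-15844)) = ((664 - 3071097680) + 2456670)/(3890875 - 4262036) = (-3071097016 + 2456670)/(-371161) = -3068640346*(-1/371161) = 3068640346/371161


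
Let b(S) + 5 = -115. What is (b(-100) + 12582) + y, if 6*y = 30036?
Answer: 17468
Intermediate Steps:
y = 5006 (y = (⅙)*30036 = 5006)
b(S) = -120 (b(S) = -5 - 115 = -120)
(b(-100) + 12582) + y = (-120 + 12582) + 5006 = 12462 + 5006 = 17468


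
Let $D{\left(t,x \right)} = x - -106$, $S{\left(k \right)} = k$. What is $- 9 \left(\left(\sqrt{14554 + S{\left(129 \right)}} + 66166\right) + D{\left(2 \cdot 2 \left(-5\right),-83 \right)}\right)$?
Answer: $-595701 - 9 \sqrt{14683} \approx -5.9679 \cdot 10^{5}$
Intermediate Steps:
$D{\left(t,x \right)} = 106 + x$ ($D{\left(t,x \right)} = x + 106 = 106 + x$)
$- 9 \left(\left(\sqrt{14554 + S{\left(129 \right)}} + 66166\right) + D{\left(2 \cdot 2 \left(-5\right),-83 \right)}\right) = - 9 \left(\left(\sqrt{14554 + 129} + 66166\right) + \left(106 - 83\right)\right) = - 9 \left(\left(\sqrt{14683} + 66166\right) + 23\right) = - 9 \left(\left(66166 + \sqrt{14683}\right) + 23\right) = - 9 \left(66189 + \sqrt{14683}\right) = -595701 - 9 \sqrt{14683}$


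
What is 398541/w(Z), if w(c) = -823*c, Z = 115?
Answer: -398541/94645 ≈ -4.2109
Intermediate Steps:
398541/w(Z) = 398541/((-823*115)) = 398541/(-94645) = 398541*(-1/94645) = -398541/94645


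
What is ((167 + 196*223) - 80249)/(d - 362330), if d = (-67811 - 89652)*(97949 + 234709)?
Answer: 18187/26190844492 ≈ 6.9440e-7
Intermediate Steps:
d = -52381326654 (d = -157463*332658 = -52381326654)
((167 + 196*223) - 80249)/(d - 362330) = ((167 + 196*223) - 80249)/(-52381326654 - 362330) = ((167 + 43708) - 80249)/(-52381688984) = (43875 - 80249)*(-1/52381688984) = -36374*(-1/52381688984) = 18187/26190844492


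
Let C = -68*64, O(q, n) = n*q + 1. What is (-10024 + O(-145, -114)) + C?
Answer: 2155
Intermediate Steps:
O(q, n) = 1 + n*q
C = -4352
(-10024 + O(-145, -114)) + C = (-10024 + (1 - 114*(-145))) - 4352 = (-10024 + (1 + 16530)) - 4352 = (-10024 + 16531) - 4352 = 6507 - 4352 = 2155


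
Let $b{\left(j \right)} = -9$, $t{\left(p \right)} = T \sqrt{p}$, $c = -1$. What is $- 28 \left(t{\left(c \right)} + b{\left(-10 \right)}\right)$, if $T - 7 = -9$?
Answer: $252 + 56 i \approx 252.0 + 56.0 i$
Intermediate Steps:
$T = -2$ ($T = 7 - 9 = -2$)
$t{\left(p \right)} = - 2 \sqrt{p}$
$- 28 \left(t{\left(c \right)} + b{\left(-10 \right)}\right) = - 28 \left(- 2 \sqrt{-1} - 9\right) = - 28 \left(- 2 i - 9\right) = - 28 \left(-9 - 2 i\right) = 252 + 56 i$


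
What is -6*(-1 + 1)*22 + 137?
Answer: 137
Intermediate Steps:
-6*(-1 + 1)*22 + 137 = -6*0*22 + 137 = 0*22 + 137 = 0 + 137 = 137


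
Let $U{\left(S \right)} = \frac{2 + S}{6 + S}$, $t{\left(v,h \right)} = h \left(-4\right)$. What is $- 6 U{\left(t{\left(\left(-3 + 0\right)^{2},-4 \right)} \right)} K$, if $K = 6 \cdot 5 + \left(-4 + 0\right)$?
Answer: $- \frac{1404}{11} \approx -127.64$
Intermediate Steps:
$t{\left(v,h \right)} = - 4 h$
$K = 26$ ($K = 30 - 4 = 26$)
$U{\left(S \right)} = \frac{2 + S}{6 + S}$
$- 6 U{\left(t{\left(\left(-3 + 0\right)^{2},-4 \right)} \right)} K = - 6 \frac{2 - -16}{6 - -16} \cdot 26 = - 6 \frac{2 + 16}{6 + 16} \cdot 26 = - 6 \cdot \frac{1}{22} \cdot 18 \cdot 26 = \left(-6\right) \frac{9}{11} \cdot 26 = \left(- \frac{54}{11}\right) 26 = - \frac{1404}{11}$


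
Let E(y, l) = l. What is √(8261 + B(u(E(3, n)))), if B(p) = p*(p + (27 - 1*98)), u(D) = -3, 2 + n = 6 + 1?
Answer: √8483 ≈ 92.103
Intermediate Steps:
n = 5 (n = -2 + (6 + 1) = -2 + 7 = 5)
B(p) = p*(-71 + p) (B(p) = p*(p + (27 - 98)) = p*(p - 71) = p*(-71 + p))
√(8261 + B(u(E(3, n)))) = √(8261 - 3*(-71 - 3)) = √(8261 - 3*(-74)) = √(8261 + 222) = √8483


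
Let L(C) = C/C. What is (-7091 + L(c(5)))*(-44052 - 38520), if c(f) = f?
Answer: 585435480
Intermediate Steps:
L(C) = 1
(-7091 + L(c(5)))*(-44052 - 38520) = (-7091 + 1)*(-44052 - 38520) = -7090*(-82572) = 585435480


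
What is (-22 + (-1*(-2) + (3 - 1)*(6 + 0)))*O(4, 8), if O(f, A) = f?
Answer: -32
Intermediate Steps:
(-22 + (-1*(-2) + (3 - 1)*(6 + 0)))*O(4, 8) = (-22 + (-1*(-2) + (3 - 1)*(6 + 0)))*4 = (-22 + (2 + 2*6))*4 = (-22 + (2 + 12))*4 = (-22 + 14)*4 = -8*4 = -32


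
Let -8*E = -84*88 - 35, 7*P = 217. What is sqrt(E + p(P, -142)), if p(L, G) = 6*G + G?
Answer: 5*I*sqrt(42)/4 ≈ 8.1009*I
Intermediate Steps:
P = 31 (P = (1/7)*217 = 31)
p(L, G) = 7*G
E = 7427/8 (E = -(-84*88 - 35)/8 = -(-7392 - 35)/8 = -1/8*(-7427) = 7427/8 ≈ 928.38)
sqrt(E + p(P, -142)) = sqrt(7427/8 + 7*(-142)) = sqrt(7427/8 - 994) = sqrt(-525/8) = 5*I*sqrt(42)/4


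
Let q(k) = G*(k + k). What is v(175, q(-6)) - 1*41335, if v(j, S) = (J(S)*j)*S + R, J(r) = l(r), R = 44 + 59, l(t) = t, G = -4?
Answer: 361968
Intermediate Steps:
R = 103
J(r) = r
q(k) = -8*k (q(k) = -4*(k + k) = -8*k)
v(j, S) = 103 + j*S² (v(j, S) = (S*j)*S + 103 = j*S² + 103 = 103 + j*S²)
v(175, q(-6)) - 1*41335 = (103 + 175*(-8*(-6))²) - 1*41335 = (103 + 175*48²) - 41335 = (103 + 175*2304) - 41335 = (103 + 403200) - 41335 = 403303 - 41335 = 361968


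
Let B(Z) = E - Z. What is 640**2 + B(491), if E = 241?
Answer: 409350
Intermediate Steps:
B(Z) = 241 - Z
640**2 + B(491) = 640**2 + (241 - 1*491) = 409600 + (241 - 491) = 409600 - 250 = 409350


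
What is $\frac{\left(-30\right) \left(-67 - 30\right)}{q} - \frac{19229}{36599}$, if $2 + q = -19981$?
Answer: $- \frac{163585399}{243785939} \approx -0.67102$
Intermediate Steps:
$q = -19983$ ($q = -2 - 19981 = -19983$)
$\frac{\left(-30\right) \left(-67 - 30\right)}{q} - \frac{19229}{36599} = \frac{\left(-30\right) \left(-67 - 30\right)}{-19983} - \frac{19229}{36599} = \left(-30\right) \left(-97\right) \left(- \frac{1}{19983}\right) - \frac{19229}{36599} = 2910 \left(- \frac{1}{19983}\right) - \frac{19229}{36599} = - \frac{970}{6661} - \frac{19229}{36599} = - \frac{163585399}{243785939}$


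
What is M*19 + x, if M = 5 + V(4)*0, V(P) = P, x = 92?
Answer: 187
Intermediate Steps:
M = 5 (M = 5 + 4*0 = 5 + 0 = 5)
M*19 + x = 5*19 + 92 = 95 + 92 = 187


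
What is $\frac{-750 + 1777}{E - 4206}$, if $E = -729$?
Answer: $- \frac{1027}{4935} \approx -0.20811$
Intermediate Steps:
$\frac{-750 + 1777}{E - 4206} = \frac{-750 + 1777}{-729 - 4206} = \frac{1027}{-4935} = 1027 \left(- \frac{1}{4935}\right) = - \frac{1027}{4935}$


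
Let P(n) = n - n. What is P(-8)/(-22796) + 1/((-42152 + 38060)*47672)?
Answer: -1/195073824 ≈ -5.1263e-9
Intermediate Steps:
P(n) = 0
P(-8)/(-22796) + 1/((-42152 + 38060)*47672) = 0/(-22796) + 1/((-42152 + 38060)*47672) = 0*(-1/22796) + (1/47672)/(-4092) = 0 - 1/4092*1/47672 = 0 - 1/195073824 = -1/195073824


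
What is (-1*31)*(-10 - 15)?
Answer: 775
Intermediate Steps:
(-1*31)*(-10 - 15) = -31*(-25) = 775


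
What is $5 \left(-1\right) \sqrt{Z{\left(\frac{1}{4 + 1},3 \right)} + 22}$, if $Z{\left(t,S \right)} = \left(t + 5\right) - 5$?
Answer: $- \sqrt{555} \approx -23.558$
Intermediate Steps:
$Z{\left(t,S \right)} = t$ ($Z{\left(t,S \right)} = \left(5 + t\right) - 5 = t$)
$5 \left(-1\right) \sqrt{Z{\left(\frac{1}{4 + 1},3 \right)} + 22} = 5 \left(-1\right) \sqrt{\frac{1}{4 + 1} + 22} = - 5 \sqrt{\frac{1}{5} + 22} = - 5 \sqrt{\frac{111}{5}} = - 5 \frac{\sqrt{555}}{5} = - \sqrt{555}$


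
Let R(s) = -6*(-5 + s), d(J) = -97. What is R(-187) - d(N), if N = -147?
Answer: 1249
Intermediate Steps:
R(s) = 30 - 6*s
R(-187) - d(N) = (30 - 6*(-187)) - 1*(-97) = (30 + 1122) + 97 = 1152 + 97 = 1249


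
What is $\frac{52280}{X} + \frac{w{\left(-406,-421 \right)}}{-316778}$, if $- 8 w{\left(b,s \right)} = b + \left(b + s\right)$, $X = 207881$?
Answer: $\frac{132232913447}{526817019344} \approx 0.251$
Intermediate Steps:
$w{\left(b,s \right)} = - \frac{b}{4} - \frac{s}{8}$ ($w{\left(b,s \right)} = - \frac{b + \left(b + s\right)}{8} = - \frac{s + 2 b}{8} = - \frac{b}{4} - \frac{s}{8}$)
$\frac{52280}{X} + \frac{w{\left(-406,-421 \right)}}{-316778} = \frac{52280}{207881} + \frac{\left(- \frac{1}{4}\right) \left(-406\right) - - \frac{421}{8}}{-316778} = 52280 \cdot \frac{1}{207881} + \left(\frac{203}{2} + \frac{421}{8}\right) \left(- \frac{1}{316778}\right) = \frac{52280}{207881} + \frac{1233}{8} \left(- \frac{1}{316778}\right) = \frac{52280}{207881} - \frac{1233}{2534224} = \frac{132232913447}{526817019344}$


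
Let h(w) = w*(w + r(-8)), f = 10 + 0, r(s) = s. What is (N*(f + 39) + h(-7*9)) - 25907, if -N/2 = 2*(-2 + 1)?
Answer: -21238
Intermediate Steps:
N = 4 (N = -4*(-2 + 1) = -4*(-1) = -2*(-2) = 4)
f = 10
h(w) = w*(-8 + w) (h(w) = w*(w - 8) = w*(-8 + w))
(N*(f + 39) + h(-7*9)) - 25907 = (4*(10 + 39) + (-7*9)*(-8 - 7*9)) - 25907 = (4*49 - 63*(-8 - 63)) - 25907 = (196 - 63*(-71)) - 25907 = (196 + 4473) - 25907 = 4669 - 25907 = -21238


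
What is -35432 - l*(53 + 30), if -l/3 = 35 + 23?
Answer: -20990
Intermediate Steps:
l = -174 (l = -3*(35 + 23) = -3*58 = -174)
-35432 - l*(53 + 30) = -35432 - (-174)*(53 + 30) = -35432 - (-174)*83 = -35432 - 1*(-14442) = -35432 + 14442 = -20990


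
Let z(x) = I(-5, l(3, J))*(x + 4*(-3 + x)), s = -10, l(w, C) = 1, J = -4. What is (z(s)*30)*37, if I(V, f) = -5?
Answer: 344100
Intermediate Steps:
z(x) = 60 - 25*x (z(x) = -5*(x + 4*(-3 + x)) = -5*(x + (-12 + 4*x)) = -5*(-12 + 5*x) = 60 - 25*x)
(z(s)*30)*37 = ((60 - 25*(-10))*30)*37 = ((60 + 250)*30)*37 = (310*30)*37 = 9300*37 = 344100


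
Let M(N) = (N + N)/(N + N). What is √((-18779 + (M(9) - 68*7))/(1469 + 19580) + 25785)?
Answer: √11423907162339/21049 ≈ 160.57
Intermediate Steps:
M(N) = 1 (M(N) = (2*N)/((2*N)) = (2*N)*(1/(2*N)) = 1)
√((-18779 + (M(9) - 68*7))/(1469 + 19580) + 25785) = √((-18779 + (1 - 68*7))/(1469 + 19580) + 25785) = √((-18779 + (1 - 476))/21049 + 25785) = √((-18779 - 475)*(1/21049) + 25785) = √(-19254*1/21049 + 25785) = √(-19254/21049 + 25785) = √(542729211/21049) = √11423907162339/21049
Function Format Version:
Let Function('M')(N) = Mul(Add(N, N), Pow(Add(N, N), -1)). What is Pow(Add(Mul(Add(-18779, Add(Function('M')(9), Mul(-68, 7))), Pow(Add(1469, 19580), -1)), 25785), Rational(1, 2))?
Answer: Mul(Rational(1, 21049), Pow(11423907162339, Rational(1, 2))) ≈ 160.57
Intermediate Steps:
Function('M')(N) = 1 (Function('M')(N) = Mul(Mul(2, N), Pow(Mul(2, N), -1)) = Mul(Mul(2, N), Mul(Rational(1, 2), Pow(N, -1))) = 1)
Pow(Add(Mul(Add(-18779, Add(Function('M')(9), Mul(-68, 7))), Pow(Add(1469, 19580), -1)), 25785), Rational(1, 2)) = Pow(Add(Mul(Add(-18779, Add(1, Mul(-68, 7))), Pow(Add(1469, 19580), -1)), 25785), Rational(1, 2)) = Pow(Add(Mul(Add(-18779, Add(1, -476)), Pow(21049, -1)), 25785), Rational(1, 2)) = Pow(Add(Mul(Add(-18779, -475), Rational(1, 21049)), 25785), Rational(1, 2)) = Pow(Add(Mul(-19254, Rational(1, 21049)), 25785), Rational(1, 2)) = Pow(Add(Rational(-19254, 21049), 25785), Rational(1, 2)) = Pow(Rational(542729211, 21049), Rational(1, 2)) = Mul(Rational(1, 21049), Pow(11423907162339, Rational(1, 2)))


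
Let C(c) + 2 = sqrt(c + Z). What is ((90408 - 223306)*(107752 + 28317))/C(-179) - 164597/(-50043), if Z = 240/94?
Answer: 9451621611967729/47157187 + 18083297962*I*sqrt(389771)/8481 ≈ 2.0043e+8 + 1.3312e+9*I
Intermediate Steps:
Z = 120/47 (Z = 240*(1/94) = 120/47 ≈ 2.5532)
C(c) = -2 + sqrt(120/47 + c) (C(c) = -2 + sqrt(c + 120/47) = -2 + sqrt(120/47 + c))
((90408 - 223306)*(107752 + 28317))/C(-179) - 164597/(-50043) = ((90408 - 223306)*(107752 + 28317))/(-2 + sqrt(5640 + 2209*(-179))/47) - 164597/(-50043) = (-132898*136069)/(-2 + sqrt(5640 - 395411)/47) - 164597*(-1/50043) = -18083297962/(-2 + sqrt(-389771)/47) + 164597/50043 = -18083297962/(-2 + (I*sqrt(389771))/47) + 164597/50043 = -18083297962/(-2 + I*sqrt(389771)/47) + 164597/50043 = 164597/50043 - 18083297962/(-2 + I*sqrt(389771)/47)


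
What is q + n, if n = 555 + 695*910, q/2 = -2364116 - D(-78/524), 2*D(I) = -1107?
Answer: -4094120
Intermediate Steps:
D(I) = -1107/2 (D(I) = (1/2)*(-1107) = -1107/2)
q = -4727125 (q = 2*(-2364116 - 1*(-1107/2)) = 2*(-2364116 + 1107/2) = 2*(-4727125/2) = -4727125)
n = 633005 (n = 555 + 632450 = 633005)
q + n = -4727125 + 633005 = -4094120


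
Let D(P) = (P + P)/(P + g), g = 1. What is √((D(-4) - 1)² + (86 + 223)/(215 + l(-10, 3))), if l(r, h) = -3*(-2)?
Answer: √1835626/663 ≈ 2.0435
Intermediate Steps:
l(r, h) = 6
D(P) = 2*P/(1 + P) (D(P) = (P + P)/(P + 1) = (2*P)/(1 + P) = 2*P/(1 + P))
√((D(-4) - 1)² + (86 + 223)/(215 + l(-10, 3))) = √((2*(-4)/(1 - 4) - 1)² + (86 + 223)/(215 + 6)) = √((2*(-4)/(-3) - 1)² + 309/221) = √((2*(-4)*(-⅓) - 1)² + 309*(1/221)) = √((8/3 - 1)² + 309/221) = √((5/3)² + 309/221) = √(25/9 + 309/221) = √(8306/1989) = √1835626/663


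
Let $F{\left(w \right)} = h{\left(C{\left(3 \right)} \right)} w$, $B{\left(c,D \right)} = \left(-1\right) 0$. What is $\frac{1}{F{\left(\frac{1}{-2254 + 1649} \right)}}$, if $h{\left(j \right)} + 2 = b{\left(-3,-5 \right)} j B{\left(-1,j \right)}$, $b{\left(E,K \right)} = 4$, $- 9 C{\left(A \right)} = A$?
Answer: $\frac{605}{2} \approx 302.5$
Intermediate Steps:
$C{\left(A \right)} = - \frac{A}{9}$
$B{\left(c,D \right)} = 0$
$h{\left(j \right)} = -2$ ($h{\left(j \right)} = -2 + 4 j 0 = -2 + 0 = -2$)
$F{\left(w \right)} = - 2 w$
$\frac{1}{F{\left(\frac{1}{-2254 + 1649} \right)}} = \frac{1}{\left(-2\right) \frac{1}{-2254 + 1649}} = \frac{1}{\left(-2\right) \frac{1}{-605}} = \frac{1}{\left(-2\right) \left(- \frac{1}{605}\right)} = \frac{1}{\frac{2}{605}} = \frac{605}{2}$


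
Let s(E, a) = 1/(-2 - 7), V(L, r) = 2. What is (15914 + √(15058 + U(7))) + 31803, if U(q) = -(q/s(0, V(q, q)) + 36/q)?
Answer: 47717 + √740677/7 ≈ 47840.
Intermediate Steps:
s(E, a) = -⅑ (s(E, a) = 1/(-9) = -⅑)
U(q) = -36/q + 9*q (U(q) = -(q/(-⅑) + 36/q) = -(q*(-9) + 36/q) = -(-9*q + 36/q) = -36/q + 9*q)
(15914 + √(15058 + U(7))) + 31803 = (15914 + √(15058 + (-36/7 + 9*7))) + 31803 = (15914 + √(15058 + (-36*⅐ + 63))) + 31803 = (15914 + √(15058 + (-36/7 + 63))) + 31803 = (15914 + √(15058 + 405/7)) + 31803 = (15914 + √(105811/7)) + 31803 = (15914 + √740677/7) + 31803 = 47717 + √740677/7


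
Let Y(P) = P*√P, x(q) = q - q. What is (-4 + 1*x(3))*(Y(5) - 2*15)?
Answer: 120 - 20*√5 ≈ 75.279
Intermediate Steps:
x(q) = 0
Y(P) = P^(3/2)
(-4 + 1*x(3))*(Y(5) - 2*15) = (-4 + 1*0)*(5^(3/2) - 2*15) = (-4 + 0)*(5*√5 - 30) = -4*(-30 + 5*√5) = 120 - 20*√5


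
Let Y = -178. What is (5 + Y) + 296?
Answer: 123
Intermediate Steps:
(5 + Y) + 296 = (5 - 178) + 296 = -173 + 296 = 123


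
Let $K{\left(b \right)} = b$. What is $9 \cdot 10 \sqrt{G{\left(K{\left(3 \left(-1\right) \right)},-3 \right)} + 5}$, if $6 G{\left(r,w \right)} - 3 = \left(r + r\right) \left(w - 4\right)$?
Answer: $225 \sqrt{2} \approx 318.2$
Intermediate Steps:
$G{\left(r,w \right)} = \frac{1}{2} + \frac{r \left(-4 + w\right)}{3}$ ($G{\left(r,w \right)} = \frac{1}{2} + \frac{\left(r + r\right) \left(w - 4\right)}{6} = \frac{1}{2} + \frac{2 r \left(-4 + w\right)}{6} = \frac{1}{2} + \frac{r \left(-4 + w\right)}{3}$)
$9 \cdot 10 \sqrt{G{\left(K{\left(3 \left(-1\right) \right)},-3 \right)} + 5} = 9 \cdot 10 \sqrt{\left(\frac{1}{2} - \frac{4 \cdot 3 \left(-1\right)}{3} + \frac{1}{3} \cdot 3 \left(-1\right) \left(-3\right)\right) + 5} = 90 \sqrt{\left(\frac{1}{2} - -4 + \frac{1}{3} \left(-3\right) \left(-3\right)\right) + 5} = 90 \sqrt{\left(\frac{1}{2} + 4 + 3\right) + 5} = 90 \sqrt{\frac{15}{2} + 5} = 90 \sqrt{\frac{25}{2}} = 90 \frac{5 \sqrt{2}}{2} = 225 \sqrt{2}$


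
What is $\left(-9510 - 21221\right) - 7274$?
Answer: $-38005$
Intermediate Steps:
$\left(-9510 - 21221\right) - 7274 = -30731 - 7274 = -38005$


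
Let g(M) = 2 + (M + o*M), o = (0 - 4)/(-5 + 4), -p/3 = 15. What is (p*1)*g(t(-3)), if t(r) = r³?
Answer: 5985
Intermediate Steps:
p = -45 (p = -3*15 = -45)
o = 4 (o = -4/(-1) = -4*(-1) = 4)
g(M) = 2 + 5*M (g(M) = 2 + (M + 4*M) = 2 + 5*M)
(p*1)*g(t(-3)) = (-45*1)*(2 + 5*(-3)³) = -45*(2 + 5*(-27)) = -45*(2 - 135) = -45*(-133) = 5985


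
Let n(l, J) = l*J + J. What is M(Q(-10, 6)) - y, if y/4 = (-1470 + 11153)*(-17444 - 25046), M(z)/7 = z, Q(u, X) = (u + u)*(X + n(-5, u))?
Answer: 1645716240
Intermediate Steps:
n(l, J) = J + J*l (n(l, J) = J*l + J = J + J*l)
Q(u, X) = 2*u*(X - 4*u) (Q(u, X) = (u + u)*(X + u*(1 - 5)) = (2*u)*(X + u*(-4)) = (2*u)*(X - 4*u) = 2*u*(X - 4*u))
M(z) = 7*z
y = -1645722680 (y = 4*((-1470 + 11153)*(-17444 - 25046)) = 4*(9683*(-42490)) = 4*(-411430670) = -1645722680)
M(Q(-10, 6)) - y = 7*(2*(-10)*(6 - 4*(-10))) - 1*(-1645722680) = 7*(2*(-10)*(6 + 40)) + 1645722680 = 7*(2*(-10)*46) + 1645722680 = 7*(-920) + 1645722680 = -6440 + 1645722680 = 1645716240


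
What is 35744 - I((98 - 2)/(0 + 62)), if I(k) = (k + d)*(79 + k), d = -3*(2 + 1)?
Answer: 34926791/961 ≈ 36344.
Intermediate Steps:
d = -9 (d = -3*3 = -9)
I(k) = (-9 + k)*(79 + k) (I(k) = (k - 9)*(79 + k) = (-9 + k)*(79 + k))
35744 - I((98 - 2)/(0 + 62)) = 35744 - (-711 + ((98 - 2)/(0 + 62))² + 70*((98 - 2)/(0 + 62))) = 35744 - (-711 + (96/62)² + 70*(96/62)) = 35744 - (-711 + (96*(1/62))² + 70*(96*(1/62))) = 35744 - (-711 + (48/31)² + 70*(48/31)) = 35744 - (-711 + 2304/961 + 3360/31) = 35744 - 1*(-576807/961) = 35744 + 576807/961 = 34926791/961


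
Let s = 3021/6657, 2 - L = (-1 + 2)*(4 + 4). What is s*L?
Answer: -6042/2219 ≈ -2.7228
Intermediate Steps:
L = -6 (L = 2 - (-1 + 2)*(4 + 4) = 2 - 8 = -6)
s = 1007/2219 (s = 3021*(1/6657) = 1007/2219 ≈ 0.45381)
s*L = (1007/2219)*(-6) = -6042/2219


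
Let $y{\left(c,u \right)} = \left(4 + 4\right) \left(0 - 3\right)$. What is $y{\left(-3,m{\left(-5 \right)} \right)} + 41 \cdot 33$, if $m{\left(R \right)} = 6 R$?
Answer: $1329$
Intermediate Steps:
$y{\left(c,u \right)} = -24$ ($y{\left(c,u \right)} = 8 \left(-3\right) = -24$)
$y{\left(-3,m{\left(-5 \right)} \right)} + 41 \cdot 33 = -24 + 41 \cdot 33 = -24 + 1353 = 1329$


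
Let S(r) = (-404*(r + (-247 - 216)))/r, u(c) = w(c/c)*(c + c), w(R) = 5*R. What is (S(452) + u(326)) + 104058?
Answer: 12128045/113 ≈ 1.0733e+5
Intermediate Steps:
u(c) = 10*c (u(c) = (5*(c/c))*(c + c) = (5*1)*(2*c) = 5*(2*c) = 10*c)
S(r) = (187052 - 404*r)/r (S(r) = (-404*(r - 463))/r = (-404*(-463 + r))/r = (187052 - 404*r)/r)
(S(452) + u(326)) + 104058 = ((-404 + 187052/452) + 10*326) + 104058 = ((-404 + 187052*(1/452)) + 3260) + 104058 = ((-404 + 46763/113) + 3260) + 104058 = (1111/113 + 3260) + 104058 = 369491/113 + 104058 = 12128045/113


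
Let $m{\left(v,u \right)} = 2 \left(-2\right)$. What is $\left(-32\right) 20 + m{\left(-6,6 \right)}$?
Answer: $-644$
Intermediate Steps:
$m{\left(v,u \right)} = -4$
$\left(-32\right) 20 + m{\left(-6,6 \right)} = \left(-32\right) 20 - 4 = -640 - 4 = -644$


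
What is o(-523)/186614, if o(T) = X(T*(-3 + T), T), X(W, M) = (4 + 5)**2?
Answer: 81/186614 ≈ 0.00043405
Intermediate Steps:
X(W, M) = 81 (X(W, M) = 9**2 = 81)
o(T) = 81
o(-523)/186614 = 81/186614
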